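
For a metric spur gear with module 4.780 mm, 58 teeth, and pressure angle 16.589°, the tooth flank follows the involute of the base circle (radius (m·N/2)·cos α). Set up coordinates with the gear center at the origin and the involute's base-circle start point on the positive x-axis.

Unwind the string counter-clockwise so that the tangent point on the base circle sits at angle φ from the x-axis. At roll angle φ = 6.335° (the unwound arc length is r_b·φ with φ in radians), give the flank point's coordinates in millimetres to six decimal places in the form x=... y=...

pitch radius r_p = m·N/2 = 4.780·58/2 = 138.620000
base radius r_b = r_p·cos α = 138.620000·cos 16.589° = 132.850276
roll angle φ = 6.335° = 0.11056661 rad
x = r_b·(cos φ + φ·sin φ) = 132.850276·(0.99389374 + 0.11056661·0.11034147) = 133.659841
y = r_b·(sin φ − φ·cos φ) = 132.850276·(0.11034147 − 0.11056661·0.99389374) = 0.059784

x=133.659841 y=0.059784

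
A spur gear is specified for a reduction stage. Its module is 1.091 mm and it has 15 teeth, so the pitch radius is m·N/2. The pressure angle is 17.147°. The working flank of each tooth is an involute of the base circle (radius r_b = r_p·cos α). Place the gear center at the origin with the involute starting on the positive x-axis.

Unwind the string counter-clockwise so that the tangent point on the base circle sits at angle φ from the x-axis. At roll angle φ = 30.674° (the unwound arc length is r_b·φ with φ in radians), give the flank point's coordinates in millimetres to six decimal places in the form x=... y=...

pitch radius r_p = m·N/2 = 1.091·15/2 = 8.182500
base radius r_b = r_p·cos α = 8.182500·cos 17.147° = 7.818800
roll angle φ = 30.674° = 0.53536229 rad
x = r_b·(cos φ + φ·sin φ) = 7.818800·(0.86008386 + 0.53536229·0.51015268) = 8.860267
y = r_b·(sin φ − φ·cos φ) = 7.818800·(0.51015268 − 0.53536229·0.86008386) = 0.388565

x=8.860267 y=0.388565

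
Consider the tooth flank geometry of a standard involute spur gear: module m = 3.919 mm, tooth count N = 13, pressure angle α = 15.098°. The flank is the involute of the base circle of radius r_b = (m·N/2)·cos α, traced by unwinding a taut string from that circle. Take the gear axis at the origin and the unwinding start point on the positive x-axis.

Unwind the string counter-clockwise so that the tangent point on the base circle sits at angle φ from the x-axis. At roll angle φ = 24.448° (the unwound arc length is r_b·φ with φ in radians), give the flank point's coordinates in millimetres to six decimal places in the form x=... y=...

pitch radius r_p = m·N/2 = 3.919·13/2 = 25.473500
base radius r_b = r_p·cos α = 25.473500·cos 15.098° = 24.594199
roll angle φ = 24.448° = 0.42669810 rad
x = r_b·(cos φ + φ·sin φ) = 24.594199·(0.91033726 + 0.42669810·0.41386722) = 26.732261
y = r_b·(sin φ − φ·cos φ) = 24.594199·(0.41386722 − 0.42669810·0.91033726) = 0.625382

x=26.732261 y=0.625382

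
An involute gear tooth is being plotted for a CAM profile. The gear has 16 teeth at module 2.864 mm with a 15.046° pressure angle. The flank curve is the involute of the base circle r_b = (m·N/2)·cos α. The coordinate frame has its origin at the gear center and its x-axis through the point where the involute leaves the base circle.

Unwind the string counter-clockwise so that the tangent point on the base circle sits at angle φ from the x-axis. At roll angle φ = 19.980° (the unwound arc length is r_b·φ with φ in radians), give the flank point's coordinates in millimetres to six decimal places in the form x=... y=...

pitch radius r_p = m·N/2 = 2.864·16/2 = 22.912000
base radius r_b = r_p·cos α = 22.912000·cos 15.046° = 22.126524
roll angle φ = 19.980° = 0.34871678 rad
x = r_b·(cos φ + φ·sin φ) = 22.126524·(0.93981195 + 0.34871678·0.34169211) = 23.431231
y = r_b·(sin φ − φ·cos φ) = 22.126524·(0.34169211 − 0.34871678·0.93981195) = 0.308973

x=23.431231 y=0.308973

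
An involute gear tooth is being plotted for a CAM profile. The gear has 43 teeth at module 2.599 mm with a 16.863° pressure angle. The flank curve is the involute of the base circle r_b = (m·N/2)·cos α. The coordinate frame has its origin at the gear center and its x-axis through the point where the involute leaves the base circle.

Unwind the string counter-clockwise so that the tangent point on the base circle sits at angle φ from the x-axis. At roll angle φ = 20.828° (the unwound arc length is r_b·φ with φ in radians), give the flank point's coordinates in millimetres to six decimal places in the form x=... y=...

x=56.893187 y=0.845008

pitch radius r_p = m·N/2 = 2.599·43/2 = 55.878500
base radius r_b = r_p·cos α = 55.878500·cos 16.863° = 53.475787
roll angle φ = 20.828° = 0.36351718 rad
x = r_b·(cos φ + φ·sin φ) = 53.475787·(0.93465203 + 0.36351718·0.35556376) = 56.893187
y = r_b·(sin φ − φ·cos φ) = 53.475787·(0.35556376 − 0.36351718·0.93465203) = 0.845008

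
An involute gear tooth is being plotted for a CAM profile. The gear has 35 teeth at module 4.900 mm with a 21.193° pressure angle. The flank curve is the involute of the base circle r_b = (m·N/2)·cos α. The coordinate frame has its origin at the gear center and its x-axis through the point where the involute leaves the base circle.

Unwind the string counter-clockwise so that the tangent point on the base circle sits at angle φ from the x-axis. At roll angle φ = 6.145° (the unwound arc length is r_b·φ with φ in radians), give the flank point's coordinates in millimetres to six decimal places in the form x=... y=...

pitch radius r_p = m·N/2 = 4.900·35/2 = 85.750000
base radius r_b = r_p·cos α = 85.750000·cos 21.193° = 79.950554
roll angle φ = 6.145° = 0.10725048 rad
x = r_b·(cos φ + φ·sin φ) = 79.950554·(0.99425418 + 0.10725048·0.10704499) = 80.409055
y = r_b·(sin φ − φ·cos φ) = 79.950554·(0.10704499 − 0.10725048·0.99425418) = 0.032840

x=80.409055 y=0.032840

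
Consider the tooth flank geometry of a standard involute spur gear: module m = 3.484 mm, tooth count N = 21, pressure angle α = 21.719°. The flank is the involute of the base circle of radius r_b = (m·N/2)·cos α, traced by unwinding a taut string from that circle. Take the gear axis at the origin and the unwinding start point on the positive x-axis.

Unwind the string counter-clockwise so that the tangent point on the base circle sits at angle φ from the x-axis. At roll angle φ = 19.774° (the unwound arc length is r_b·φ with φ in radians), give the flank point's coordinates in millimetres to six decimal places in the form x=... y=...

x=35.949129 y=0.460151

pitch radius r_p = m·N/2 = 3.484·21/2 = 36.582000
base radius r_b = r_p·cos α = 36.582000·cos 21.719° = 33.985040
roll angle φ = 19.774° = 0.34512141 rad
x = r_b·(cos φ + φ·sin φ) = 33.985040·(0.94103439 + 0.34512141·0.33831093) = 35.949129
y = r_b·(sin φ − φ·cos φ) = 33.985040·(0.33831093 − 0.34512141·0.94103439) = 0.460151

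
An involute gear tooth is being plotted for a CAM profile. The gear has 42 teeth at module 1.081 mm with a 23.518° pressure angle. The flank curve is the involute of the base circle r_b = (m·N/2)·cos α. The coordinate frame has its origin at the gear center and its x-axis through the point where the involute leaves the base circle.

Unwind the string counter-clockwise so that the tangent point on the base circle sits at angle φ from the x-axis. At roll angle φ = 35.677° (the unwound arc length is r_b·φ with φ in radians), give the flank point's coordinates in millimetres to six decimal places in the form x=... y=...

pitch radius r_p = m·N/2 = 1.081·42/2 = 22.701000
base radius r_b = r_p·cos α = 22.701000·cos 23.518° = 20.815336
roll angle φ = 35.677° = 0.62268112 rad
x = r_b·(cos φ + φ·sin φ) = 20.815336·(0.81231771 + 0.62268112·0.58321517) = 24.467903
y = r_b·(sin φ − φ·cos φ) = 20.815336·(0.58321517 − 0.62268112·0.81231771) = 1.611113

x=24.467903 y=1.611113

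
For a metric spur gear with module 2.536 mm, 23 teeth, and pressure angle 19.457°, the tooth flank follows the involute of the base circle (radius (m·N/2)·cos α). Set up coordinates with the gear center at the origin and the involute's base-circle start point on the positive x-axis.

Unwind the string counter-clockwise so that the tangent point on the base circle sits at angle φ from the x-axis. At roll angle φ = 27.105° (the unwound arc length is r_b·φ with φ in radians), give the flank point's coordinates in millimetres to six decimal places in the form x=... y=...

x=30.405501 y=0.948893

pitch radius r_p = m·N/2 = 2.536·23/2 = 29.164000
base radius r_b = r_p·cos α = 29.164000·cos 19.457° = 27.498495
roll angle φ = 27.105° = 0.47307149 rad
x = r_b·(cos φ + φ·sin φ) = 27.498495·(0.89017305 + 0.47307149·0.45562259) = 30.405501
y = r_b·(sin φ − φ·cos φ) = 27.498495·(0.45562259 − 0.47307149·0.89017305) = 0.948893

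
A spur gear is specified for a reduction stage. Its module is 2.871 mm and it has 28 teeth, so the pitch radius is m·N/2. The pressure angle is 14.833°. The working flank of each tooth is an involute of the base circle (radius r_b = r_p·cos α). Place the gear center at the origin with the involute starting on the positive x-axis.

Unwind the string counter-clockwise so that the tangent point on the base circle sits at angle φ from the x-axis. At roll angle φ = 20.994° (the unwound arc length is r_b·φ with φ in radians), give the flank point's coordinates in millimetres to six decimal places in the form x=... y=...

pitch radius r_p = m·N/2 = 2.871·28/2 = 40.194000
base radius r_b = r_p·cos α = 40.194000·cos 14.833° = 38.854579
roll angle φ = 20.994° = 0.36641442 rad
x = r_b·(cos φ + φ·sin φ) = 38.854579·(0.93361795 + 0.36641442·0.35827018) = 41.375982
y = r_b·(sin φ − φ·cos φ) = 38.854579·(0.35827018 − 0.36641442·0.93361795) = 0.628632

x=41.375982 y=0.628632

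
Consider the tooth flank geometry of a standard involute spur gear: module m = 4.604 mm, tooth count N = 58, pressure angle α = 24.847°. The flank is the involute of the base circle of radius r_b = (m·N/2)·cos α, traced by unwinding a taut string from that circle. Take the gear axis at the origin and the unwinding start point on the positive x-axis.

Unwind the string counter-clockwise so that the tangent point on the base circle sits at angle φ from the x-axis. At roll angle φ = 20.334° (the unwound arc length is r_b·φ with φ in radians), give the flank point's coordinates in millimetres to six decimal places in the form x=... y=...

pitch radius r_p = m·N/2 = 4.604·58/2 = 133.516000
base radius r_b = r_p·cos α = 133.516000·cos 24.847° = 121.156837
roll angle φ = 20.334° = 0.35489525 rad
x = r_b·(cos φ + φ·sin φ) = 121.156837·(0.93768289 + 0.35489525·0.34749214) = 128.548156
y = r_b·(sin φ − φ·cos φ) = 121.156837·(0.34749214 − 0.35489525·0.93768289) = 1.782573

x=128.548156 y=1.782573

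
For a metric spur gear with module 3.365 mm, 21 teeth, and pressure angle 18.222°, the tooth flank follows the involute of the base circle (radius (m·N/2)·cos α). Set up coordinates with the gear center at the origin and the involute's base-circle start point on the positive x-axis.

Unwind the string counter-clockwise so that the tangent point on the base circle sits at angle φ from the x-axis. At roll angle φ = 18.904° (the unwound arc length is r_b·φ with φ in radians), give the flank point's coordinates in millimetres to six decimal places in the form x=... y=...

x=35.337915 y=0.397436

pitch radius r_p = m·N/2 = 3.365·21/2 = 35.332500
base radius r_b = r_p·cos α = 35.332500·cos 18.222° = 33.560648
roll angle φ = 18.904° = 0.32993704 rad
x = r_b·(cos φ + φ·sin φ) = 33.560648·(0.94606274 + 0.32993704·0.32398347) = 35.337915
y = r_b·(sin φ − φ·cos φ) = 33.560648·(0.32398347 − 0.32993704·0.94606274) = 0.397436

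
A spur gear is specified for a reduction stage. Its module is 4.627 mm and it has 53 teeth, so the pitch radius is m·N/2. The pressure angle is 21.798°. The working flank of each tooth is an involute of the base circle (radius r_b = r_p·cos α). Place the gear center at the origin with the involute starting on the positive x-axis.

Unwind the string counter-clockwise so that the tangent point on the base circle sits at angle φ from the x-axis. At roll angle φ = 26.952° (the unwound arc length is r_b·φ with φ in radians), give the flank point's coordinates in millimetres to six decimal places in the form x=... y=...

pitch radius r_p = m·N/2 = 4.627·53/2 = 122.615500
base radius r_b = r_p·cos α = 122.615500·cos 21.798° = 113.848343
roll angle φ = 26.952° = 0.47040114 rad
x = r_b·(cos φ + φ·sin φ) = 113.848343·(0.89138655 + 0.47040114·0.45324389) = 125.756082
y = r_b·(sin φ − φ·cos φ) = 113.848343·(0.45324389 − 0.47040114·0.89138655) = 3.863403

x=125.756082 y=3.863403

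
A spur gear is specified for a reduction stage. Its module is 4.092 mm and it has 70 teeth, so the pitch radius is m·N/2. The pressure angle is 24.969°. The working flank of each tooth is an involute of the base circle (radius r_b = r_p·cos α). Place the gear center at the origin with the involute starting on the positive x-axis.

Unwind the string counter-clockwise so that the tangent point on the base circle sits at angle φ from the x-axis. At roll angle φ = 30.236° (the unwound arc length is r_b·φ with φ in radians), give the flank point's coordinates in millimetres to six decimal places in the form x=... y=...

x=146.673312 y=6.184858

pitch radius r_p = m·N/2 = 4.092·70/2 = 143.220000
base radius r_b = r_p·cos α = 143.220000·cos 24.969° = 129.834131
roll angle φ = 30.236° = 0.52771775 rad
x = r_b·(cos φ + φ·sin φ) = 129.834131·(0.86395857 + 0.52771775·0.50356289) = 146.673312
y = r_b·(sin φ − φ·cos φ) = 129.834131·(0.50356289 − 0.52771775·0.86395857) = 6.184858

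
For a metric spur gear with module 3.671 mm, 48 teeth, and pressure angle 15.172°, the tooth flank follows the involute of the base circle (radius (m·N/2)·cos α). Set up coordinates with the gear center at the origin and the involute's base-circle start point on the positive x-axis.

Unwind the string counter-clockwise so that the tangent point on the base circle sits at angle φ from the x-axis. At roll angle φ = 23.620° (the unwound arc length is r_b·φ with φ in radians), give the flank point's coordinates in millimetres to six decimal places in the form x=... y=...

pitch radius r_p = m·N/2 = 3.671·48/2 = 88.104000
base radius r_b = r_p·cos α = 88.104000·cos 15.172° = 85.033092
roll angle φ = 23.620° = 0.41224677 rad
x = r_b·(cos φ + φ·sin φ) = 85.033092·(0.91622293 + 0.41224677·0.40066888) = 91.954562
y = r_b·(sin φ − φ·cos φ) = 85.033092·(0.40066888 − 0.41224677·0.91622293) = 1.952269

x=91.954562 y=1.952269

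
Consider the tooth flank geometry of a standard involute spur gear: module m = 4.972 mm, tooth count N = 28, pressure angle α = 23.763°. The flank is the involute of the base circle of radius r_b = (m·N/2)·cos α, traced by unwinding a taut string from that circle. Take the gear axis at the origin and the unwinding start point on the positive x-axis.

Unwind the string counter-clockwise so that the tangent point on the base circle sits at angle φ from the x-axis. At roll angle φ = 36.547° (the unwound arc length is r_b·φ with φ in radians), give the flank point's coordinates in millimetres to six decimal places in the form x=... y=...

x=75.378082 y=5.290254

pitch radius r_p = m·N/2 = 4.972·28/2 = 69.608000
base radius r_b = r_p·cos α = 69.608000·cos 23.763° = 63.706639
roll angle φ = 36.547° = 0.63786548 rad
x = r_b·(cos φ + φ·sin φ) = 63.706639·(0.80336865 + 0.63786548·0.59548199) = 75.378082
y = r_b·(sin φ − φ·cos φ) = 63.706639·(0.59548199 − 0.63786548·0.80336865) = 5.290254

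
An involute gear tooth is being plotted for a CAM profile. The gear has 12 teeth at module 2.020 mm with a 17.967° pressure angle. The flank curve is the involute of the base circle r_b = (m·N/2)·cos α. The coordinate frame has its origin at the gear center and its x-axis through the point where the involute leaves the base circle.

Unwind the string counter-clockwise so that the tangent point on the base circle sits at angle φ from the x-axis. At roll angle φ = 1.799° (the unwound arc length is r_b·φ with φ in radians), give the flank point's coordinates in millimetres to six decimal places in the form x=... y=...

pitch radius r_p = m·N/2 = 2.020·12/2 = 12.120000
base radius r_b = r_p·cos α = 12.120000·cos 17.967° = 11.528960
roll angle φ = 1.799° = 0.03139847 rad
x = r_b·(cos φ + φ·sin φ) = 11.528960·(0.99950711 + 0.03139847·0.03139331) = 11.534642
y = r_b·(sin φ − φ·cos φ) = 11.528960·(0.03139331 − 0.03139847·0.99950711) = 0.000119

x=11.534642 y=0.000119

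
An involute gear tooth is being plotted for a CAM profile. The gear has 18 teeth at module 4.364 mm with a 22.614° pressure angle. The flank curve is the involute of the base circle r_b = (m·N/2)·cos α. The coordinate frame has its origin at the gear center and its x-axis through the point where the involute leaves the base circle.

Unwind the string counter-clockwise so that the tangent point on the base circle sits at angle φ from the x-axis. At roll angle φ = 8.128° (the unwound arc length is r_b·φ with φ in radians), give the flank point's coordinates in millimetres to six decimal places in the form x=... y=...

x=36.619300 y=0.034433

pitch radius r_p = m·N/2 = 4.364·18/2 = 39.276000
base radius r_b = r_p·cos α = 39.276000·cos 22.614° = 36.256315
roll angle φ = 8.128° = 0.14186036 rad
x = r_b·(cos φ + φ·sin φ) = 36.256315·(0.98995468 + 0.14186036·0.14138503) = 36.619300
y = r_b·(sin φ − φ·cos φ) = 36.256315·(0.14138503 − 0.14186036·0.98995468) = 0.034433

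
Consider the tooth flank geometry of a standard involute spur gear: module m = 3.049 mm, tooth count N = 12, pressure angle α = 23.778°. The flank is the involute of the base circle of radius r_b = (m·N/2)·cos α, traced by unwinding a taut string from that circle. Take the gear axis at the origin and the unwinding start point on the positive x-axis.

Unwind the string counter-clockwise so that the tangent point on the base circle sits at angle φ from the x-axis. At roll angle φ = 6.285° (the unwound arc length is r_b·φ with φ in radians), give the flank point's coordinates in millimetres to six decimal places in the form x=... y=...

x=16.841524 y=0.007357

pitch radius r_p = m·N/2 = 3.049·12/2 = 18.294000
base radius r_b = r_p·cos α = 18.294000·cos 23.778° = 16.741106
roll angle φ = 6.285° = 0.10969394 rad
x = r_b·(cos φ + φ·sin φ) = 16.741106·(0.99398965 + 0.10969394·0.10947409) = 16.841524
y = r_b·(sin φ − φ·cos φ) = 16.741106·(0.10947409 − 0.10969394·0.99398965) = 0.007357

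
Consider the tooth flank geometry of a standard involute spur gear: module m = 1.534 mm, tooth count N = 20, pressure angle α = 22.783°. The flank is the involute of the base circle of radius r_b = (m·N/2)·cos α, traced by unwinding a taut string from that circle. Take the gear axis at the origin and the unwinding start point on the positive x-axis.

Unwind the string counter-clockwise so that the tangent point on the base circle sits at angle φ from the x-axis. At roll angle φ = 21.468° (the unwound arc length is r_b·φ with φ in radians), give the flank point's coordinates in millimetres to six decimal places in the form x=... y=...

pitch radius r_p = m·N/2 = 1.534·20/2 = 15.340000
base radius r_b = r_p·cos α = 15.340000·cos 22.783° = 14.143144
roll angle φ = 21.468° = 0.37468728 rad
x = r_b·(cos φ + φ·sin φ) = 14.143144·(0.93062212 + 0.37468728·0.36598153) = 15.101352
y = r_b·(sin φ − φ·cos φ) = 14.143144·(0.36598153 − 0.37468728·0.93062212) = 0.244524

x=15.101352 y=0.244524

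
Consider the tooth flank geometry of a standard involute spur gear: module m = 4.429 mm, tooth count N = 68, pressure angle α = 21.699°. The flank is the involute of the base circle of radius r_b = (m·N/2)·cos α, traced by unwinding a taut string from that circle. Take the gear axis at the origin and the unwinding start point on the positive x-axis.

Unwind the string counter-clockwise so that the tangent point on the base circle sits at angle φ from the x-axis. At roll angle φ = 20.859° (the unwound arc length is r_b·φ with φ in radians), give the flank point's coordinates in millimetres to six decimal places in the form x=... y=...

pitch radius r_p = m·N/2 = 4.429·68/2 = 150.586000
base radius r_b = r_p·cos α = 150.586000·cos 21.699° = 139.915329
roll angle φ = 20.859° = 0.36405823 rad
x = r_b·(cos φ + φ·sin φ) = 139.915329·(0.93445951 + 0.36405823·0.35606941) = 148.882434
y = r_b·(sin φ − φ·cos φ) = 139.915329·(0.35606941 − 0.36405823·0.93445951) = 2.220698

x=148.882434 y=2.220698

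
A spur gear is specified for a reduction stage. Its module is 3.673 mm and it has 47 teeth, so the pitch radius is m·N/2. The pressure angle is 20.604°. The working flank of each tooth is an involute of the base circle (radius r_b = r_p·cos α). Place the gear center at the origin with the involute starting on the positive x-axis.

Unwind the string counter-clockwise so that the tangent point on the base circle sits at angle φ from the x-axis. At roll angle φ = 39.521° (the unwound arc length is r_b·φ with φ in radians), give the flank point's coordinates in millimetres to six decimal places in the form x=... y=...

x=97.788211 y=8.425001

pitch radius r_p = m·N/2 = 3.673·47/2 = 86.315500
base radius r_b = r_p·cos α = 86.315500·cos 20.604° = 80.794326
roll angle φ = 39.521° = 0.68977157 rad
x = r_b·(cos φ + φ·sin φ) = 80.794326·(0.77139140 + 0.68977157·0.63636099) = 97.788211
y = r_b·(sin φ − φ·cos φ) = 80.794326·(0.63636099 − 0.68977157·0.77139140) = 8.425001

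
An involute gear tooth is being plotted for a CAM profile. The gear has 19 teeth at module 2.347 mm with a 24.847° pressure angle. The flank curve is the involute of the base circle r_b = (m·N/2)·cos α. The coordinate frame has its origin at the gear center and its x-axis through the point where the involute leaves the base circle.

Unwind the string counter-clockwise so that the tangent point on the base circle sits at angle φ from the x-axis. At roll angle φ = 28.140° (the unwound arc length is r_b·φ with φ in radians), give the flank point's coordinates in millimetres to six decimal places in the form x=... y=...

pitch radius r_p = m·N/2 = 2.347·19/2 = 22.296500
base radius r_b = r_p·cos α = 22.296500·cos 24.847° = 20.232582
roll angle φ = 28.140° = 0.49113565 rad
x = r_b·(cos φ + φ·sin φ) = 20.232582·(0.88179782 + 0.49113565·0.47162761) = 22.527583
y = r_b·(sin φ − φ·cos φ) = 20.232582·(0.47162761 − 0.49113565·0.88179782) = 0.779870

x=22.527583 y=0.779870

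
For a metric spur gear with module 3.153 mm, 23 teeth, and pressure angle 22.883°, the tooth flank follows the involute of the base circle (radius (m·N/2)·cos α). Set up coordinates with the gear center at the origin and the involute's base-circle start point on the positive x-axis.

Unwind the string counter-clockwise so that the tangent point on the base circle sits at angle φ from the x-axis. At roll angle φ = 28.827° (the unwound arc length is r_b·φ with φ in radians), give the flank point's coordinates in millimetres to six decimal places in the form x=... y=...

pitch radius r_p = m·N/2 = 3.153·23/2 = 36.259500
base radius r_b = r_p·cos α = 36.259500·cos 22.883° = 33.405907
roll angle φ = 28.827° = 0.50312606 rad
x = r_b·(cos φ + φ·sin φ) = 33.405907·(0.87607956 + 0.50312606·0.48216657) = 37.370190
y = r_b·(sin φ − φ·cos φ) = 33.405907·(0.48216657 − 0.50312606·0.87607956) = 1.382607

x=37.370190 y=1.382607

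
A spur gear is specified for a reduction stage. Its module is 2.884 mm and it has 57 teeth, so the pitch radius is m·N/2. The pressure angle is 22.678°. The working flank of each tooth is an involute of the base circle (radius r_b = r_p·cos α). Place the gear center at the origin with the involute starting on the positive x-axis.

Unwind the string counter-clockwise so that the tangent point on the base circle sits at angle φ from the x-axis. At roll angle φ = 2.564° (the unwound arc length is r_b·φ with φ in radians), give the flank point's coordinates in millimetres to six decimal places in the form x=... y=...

pitch radius r_p = m·N/2 = 2.884·57/2 = 82.194000
base radius r_b = r_p·cos α = 82.194000·cos 22.678° = 75.839269
roll angle φ = 2.564° = 0.04475024 rad
x = r_b·(cos φ + φ·sin φ) = 75.839269·(0.99899888 + 0.04475024·0.04473531) = 75.915169
y = r_b·(sin φ − φ·cos φ) = 75.839269·(0.04473531 − 0.04475024·0.99899888) = 0.002265

x=75.915169 y=0.002265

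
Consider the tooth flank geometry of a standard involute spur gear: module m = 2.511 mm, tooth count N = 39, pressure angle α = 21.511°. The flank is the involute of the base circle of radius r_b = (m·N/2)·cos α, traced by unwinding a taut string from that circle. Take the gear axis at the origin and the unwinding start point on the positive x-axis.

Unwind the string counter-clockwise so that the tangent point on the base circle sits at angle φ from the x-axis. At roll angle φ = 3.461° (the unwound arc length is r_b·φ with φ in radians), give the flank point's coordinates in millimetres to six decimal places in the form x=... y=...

pitch radius r_p = m·N/2 = 2.511·39/2 = 48.964500
base radius r_b = r_p·cos α = 48.964500·cos 21.511° = 45.553985
roll angle φ = 3.461° = 0.06040585 rad
x = r_b·(cos φ + φ·sin φ) = 45.553985·(0.99817612 + 0.06040585·0.06036912) = 45.637019
y = r_b·(sin φ − φ·cos φ) = 45.553985·(0.06036912 − 0.06040585·0.99817612) = 0.003346

x=45.637019 y=0.003346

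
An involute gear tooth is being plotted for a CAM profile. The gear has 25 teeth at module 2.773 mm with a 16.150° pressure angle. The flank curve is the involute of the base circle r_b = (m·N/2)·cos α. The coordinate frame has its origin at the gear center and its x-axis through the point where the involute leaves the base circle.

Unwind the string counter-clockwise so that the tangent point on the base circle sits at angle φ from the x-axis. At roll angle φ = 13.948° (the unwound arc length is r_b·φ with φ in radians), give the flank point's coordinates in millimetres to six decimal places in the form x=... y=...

x=34.266596 y=0.159164

pitch radius r_p = m·N/2 = 2.773·25/2 = 34.662500
base radius r_b = r_p·cos α = 34.662500·cos 16.150° = 33.294606
roll angle φ = 13.948° = 0.24343852 rad
x = r_b·(cos φ + φ·sin φ) = 33.294606·(0.97051489 + 0.24343852·0.24104118) = 34.266596
y = r_b·(sin φ − φ·cos φ) = 33.294606·(0.24104118 − 0.24343852·0.97051489) = 0.159164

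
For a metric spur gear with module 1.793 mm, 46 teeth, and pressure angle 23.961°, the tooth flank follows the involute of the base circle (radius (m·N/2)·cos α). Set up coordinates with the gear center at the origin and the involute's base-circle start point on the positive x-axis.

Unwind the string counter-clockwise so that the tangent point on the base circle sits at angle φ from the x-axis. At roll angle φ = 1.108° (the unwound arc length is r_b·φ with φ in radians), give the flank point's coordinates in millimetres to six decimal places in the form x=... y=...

pitch radius r_p = m·N/2 = 1.793·46/2 = 41.239000
base radius r_b = r_p·cos α = 41.239000·cos 23.961° = 37.685110
roll angle φ = 1.108° = 0.01933825 rad
x = r_b·(cos φ + φ·sin φ) = 37.685110·(0.99981302 + 0.01933825·0.01933704) = 37.692156
y = r_b·(sin φ − φ·cos φ) = 37.685110·(0.01933704 − 0.01933825·0.99981302) = 0.000091

x=37.692156 y=0.000091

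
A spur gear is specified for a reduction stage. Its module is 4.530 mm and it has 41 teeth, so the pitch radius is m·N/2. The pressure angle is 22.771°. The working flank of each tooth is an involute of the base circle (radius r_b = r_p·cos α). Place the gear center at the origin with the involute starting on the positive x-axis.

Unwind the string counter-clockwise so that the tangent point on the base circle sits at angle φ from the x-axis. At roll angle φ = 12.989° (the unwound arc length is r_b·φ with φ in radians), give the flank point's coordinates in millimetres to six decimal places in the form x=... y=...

x=87.799161 y=0.330838

pitch radius r_p = m·N/2 = 4.530·41/2 = 92.865000
base radius r_b = r_p·cos α = 92.865000·cos 22.771° = 85.627025
roll angle φ = 12.989° = 0.22670082 rad
x = r_b·(cos φ + φ·sin φ) = 85.627025·(0.97441323 + 0.22670082·0.22476398) = 87.799161
y = r_b·(sin φ − φ·cos φ) = 85.627025·(0.22476398 − 0.22670082·0.97441323) = 0.330838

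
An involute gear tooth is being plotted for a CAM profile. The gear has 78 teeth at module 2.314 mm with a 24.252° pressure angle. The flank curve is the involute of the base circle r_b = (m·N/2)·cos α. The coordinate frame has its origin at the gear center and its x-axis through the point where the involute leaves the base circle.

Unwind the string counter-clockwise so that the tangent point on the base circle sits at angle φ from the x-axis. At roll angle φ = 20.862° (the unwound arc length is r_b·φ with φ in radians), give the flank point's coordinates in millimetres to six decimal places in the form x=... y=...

x=87.556435 y=1.306510

pitch radius r_p = m·N/2 = 2.314·78/2 = 90.246000
base radius r_b = r_p·cos α = 90.246000·cos 24.252° = 82.281583
roll angle φ = 20.862° = 0.36411059 rad
x = r_b·(cos φ + φ·sin φ) = 82.281583·(0.93444087 + 0.36411059·0.35611833) = 87.556435
y = r_b·(sin φ − φ·cos φ) = 82.281583·(0.35611833 − 0.36411059·0.93444087) = 1.306510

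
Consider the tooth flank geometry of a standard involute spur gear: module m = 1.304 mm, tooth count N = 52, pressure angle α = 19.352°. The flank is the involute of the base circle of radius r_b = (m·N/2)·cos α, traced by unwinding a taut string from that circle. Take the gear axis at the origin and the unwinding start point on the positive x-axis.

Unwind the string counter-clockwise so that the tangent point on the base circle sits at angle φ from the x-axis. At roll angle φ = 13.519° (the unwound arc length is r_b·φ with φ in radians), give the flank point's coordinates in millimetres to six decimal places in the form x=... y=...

pitch radius r_p = m·N/2 = 1.304·52/2 = 33.904000
base radius r_b = r_p·cos α = 33.904000·cos 19.352° = 31.988444
roll angle φ = 13.519° = 0.23595106 rad
x = r_b·(cos φ + φ·sin φ) = 31.988444·(0.97229245 + 0.23595106·0.23376780) = 32.866534
y = r_b·(sin φ − φ·cos φ) = 31.988444·(0.23376780 − 0.23595106·0.97229245) = 0.139289

x=32.866534 y=0.139289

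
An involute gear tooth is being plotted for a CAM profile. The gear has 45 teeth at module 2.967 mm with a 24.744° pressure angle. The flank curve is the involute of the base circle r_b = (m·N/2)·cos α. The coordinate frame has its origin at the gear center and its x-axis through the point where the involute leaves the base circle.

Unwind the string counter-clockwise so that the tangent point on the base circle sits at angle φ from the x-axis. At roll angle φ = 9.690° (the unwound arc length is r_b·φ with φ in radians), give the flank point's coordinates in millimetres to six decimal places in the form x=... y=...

x=61.489161 y=0.097480

pitch radius r_p = m·N/2 = 2.967·45/2 = 66.757500
base radius r_b = r_p·cos α = 66.757500·cos 24.744° = 60.628294
roll angle φ = 9.690° = 0.16912240 rad
x = r_b·(cos φ + φ·sin φ) = 60.628294·(0.98573286 + 0.16912240·0.16831734) = 61.489161
y = r_b·(sin φ − φ·cos φ) = 60.628294·(0.16831734 − 0.16912240·0.98573286) = 0.097480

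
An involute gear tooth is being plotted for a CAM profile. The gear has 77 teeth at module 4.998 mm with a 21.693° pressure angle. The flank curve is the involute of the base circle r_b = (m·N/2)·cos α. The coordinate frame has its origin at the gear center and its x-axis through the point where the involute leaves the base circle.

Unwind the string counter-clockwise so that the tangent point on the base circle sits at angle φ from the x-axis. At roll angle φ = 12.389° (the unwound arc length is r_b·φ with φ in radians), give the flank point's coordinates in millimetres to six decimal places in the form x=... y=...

x=182.926214 y=0.599713

pitch radius r_p = m·N/2 = 4.998·77/2 = 192.423000
base radius r_b = r_p·cos α = 192.423000·cos 21.693° = 178.795168
roll angle φ = 12.389° = 0.21622884 rad
x = r_b·(cos φ + φ·sin φ) = 178.795168·(0.97671349 + 0.21622884·0.21454782) = 182.926214
y = r_b·(sin φ − φ·cos φ) = 178.795168·(0.21454782 − 0.21622884·0.97671349) = 0.599713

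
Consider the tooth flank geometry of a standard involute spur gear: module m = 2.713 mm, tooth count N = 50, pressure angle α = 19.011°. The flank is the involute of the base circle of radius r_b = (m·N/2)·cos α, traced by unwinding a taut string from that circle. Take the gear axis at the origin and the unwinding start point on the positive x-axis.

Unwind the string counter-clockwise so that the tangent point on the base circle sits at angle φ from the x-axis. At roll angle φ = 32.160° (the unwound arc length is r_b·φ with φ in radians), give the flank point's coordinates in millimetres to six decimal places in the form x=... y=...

pitch radius r_p = m·N/2 = 2.713·50/2 = 67.825000
base radius r_b = r_p·cos α = 67.825000·cos 19.011° = 64.125557
roll angle φ = 32.160° = 0.56129789 rad
x = r_b·(cos φ + φ·sin φ) = 64.125557·(0.84656498 + 0.56129789·0.53228539) = 73.445286
y = r_b·(sin φ − φ·cos φ) = 64.125557·(0.53228539 − 0.56129789·0.84656498) = 3.662227

x=73.445286 y=3.662227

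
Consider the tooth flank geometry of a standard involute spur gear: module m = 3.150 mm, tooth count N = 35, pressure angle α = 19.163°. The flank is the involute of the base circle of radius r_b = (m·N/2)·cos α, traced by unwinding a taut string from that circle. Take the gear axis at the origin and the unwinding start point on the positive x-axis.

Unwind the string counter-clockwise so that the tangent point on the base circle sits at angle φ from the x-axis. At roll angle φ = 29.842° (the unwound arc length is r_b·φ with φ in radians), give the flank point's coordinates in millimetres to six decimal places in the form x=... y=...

pitch radius r_p = m·N/2 = 3.150·35/2 = 55.125000
base radius r_b = r_p·cos α = 55.125000·cos 19.163° = 52.070444
roll angle φ = 29.842° = 0.52084116 rad
x = r_b·(cos φ + φ·sin φ) = 52.070444·(0.86740092 + 0.52084116·0.49760993) = 58.661346
y = r_b·(sin φ − φ·cos φ) = 52.070444·(0.49760993 − 0.52084116·0.86740092) = 2.386484

x=58.661346 y=2.386484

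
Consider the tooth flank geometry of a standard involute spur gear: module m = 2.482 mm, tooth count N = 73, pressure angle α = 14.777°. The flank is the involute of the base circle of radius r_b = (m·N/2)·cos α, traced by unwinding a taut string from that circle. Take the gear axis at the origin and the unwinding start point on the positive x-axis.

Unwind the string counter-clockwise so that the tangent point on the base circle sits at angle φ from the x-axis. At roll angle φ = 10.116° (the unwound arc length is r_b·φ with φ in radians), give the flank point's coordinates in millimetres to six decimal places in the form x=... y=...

pitch radius r_p = m·N/2 = 2.482·73/2 = 90.593000
base radius r_b = r_p·cos α = 90.593000·cos 14.777° = 87.596714
roll angle φ = 10.116° = 0.17655751 rad
x = r_b·(cos φ + φ·sin φ) = 87.596714·(0.98445417 + 0.17655751·0.17564164) = 88.951399
y = r_b·(sin φ − φ·cos φ) = 87.596714·(0.17564164 − 0.17655751·0.98445417) = 0.160203

x=88.951399 y=0.160203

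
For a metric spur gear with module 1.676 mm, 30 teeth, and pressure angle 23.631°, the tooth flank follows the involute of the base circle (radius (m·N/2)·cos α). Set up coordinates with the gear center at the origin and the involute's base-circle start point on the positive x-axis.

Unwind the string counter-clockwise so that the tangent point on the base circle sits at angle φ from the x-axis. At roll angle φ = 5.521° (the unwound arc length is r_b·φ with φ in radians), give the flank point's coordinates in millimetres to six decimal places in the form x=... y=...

pitch radius r_p = m·N/2 = 1.676·30/2 = 25.140000
base radius r_b = r_p·cos α = 25.140000·cos 23.631° = 23.031910
roll angle φ = 5.521° = 0.09635963 rad
x = r_b·(cos φ + φ·sin φ) = 23.031910·(0.99536100 + 0.09635963·0.09621058) = 23.138590
y = r_b·(sin φ − φ·cos φ) = 23.031910·(0.09621058 − 0.09635963·0.99536100) = 0.006863

x=23.138590 y=0.006863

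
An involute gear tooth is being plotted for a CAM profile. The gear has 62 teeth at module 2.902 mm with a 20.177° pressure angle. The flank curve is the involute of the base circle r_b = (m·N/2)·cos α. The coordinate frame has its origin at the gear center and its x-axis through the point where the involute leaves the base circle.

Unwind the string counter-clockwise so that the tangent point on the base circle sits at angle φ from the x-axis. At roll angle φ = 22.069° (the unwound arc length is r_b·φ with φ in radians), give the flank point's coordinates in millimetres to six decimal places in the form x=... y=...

x=90.474643 y=1.584733

pitch radius r_p = m·N/2 = 2.902·62/2 = 89.962000
base radius r_b = r_p·cos α = 89.962000·cos 20.177° = 84.441172
roll angle φ = 22.069° = 0.38517671 rad
x = r_b·(cos φ + φ·sin φ) = 84.441172·(0.92673205 + 0.38517671·0.37572291) = 90.474643
y = r_b·(sin φ − φ·cos φ) = 84.441172·(0.37572291 − 0.38517671·0.92673205) = 1.584733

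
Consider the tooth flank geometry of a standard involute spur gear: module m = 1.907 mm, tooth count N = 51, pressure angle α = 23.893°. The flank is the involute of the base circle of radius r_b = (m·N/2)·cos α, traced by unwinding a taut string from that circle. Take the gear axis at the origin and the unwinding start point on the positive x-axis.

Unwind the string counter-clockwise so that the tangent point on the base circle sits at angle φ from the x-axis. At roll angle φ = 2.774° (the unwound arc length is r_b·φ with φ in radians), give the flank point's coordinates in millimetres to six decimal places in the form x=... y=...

pitch radius r_p = m·N/2 = 1.907·51/2 = 48.628500
base radius r_b = r_p·cos α = 48.628500·cos 23.893° = 44.461205
roll angle φ = 2.774° = 0.04841543 rad
x = r_b·(cos φ + φ·sin φ) = 44.461205·(0.99882820 + 0.04841543·0.04839652) = 44.513284
y = r_b·(sin φ − φ·cos φ) = 44.461205·(0.04839652 − 0.04841543·0.99882820) = 0.001682

x=44.513284 y=0.001682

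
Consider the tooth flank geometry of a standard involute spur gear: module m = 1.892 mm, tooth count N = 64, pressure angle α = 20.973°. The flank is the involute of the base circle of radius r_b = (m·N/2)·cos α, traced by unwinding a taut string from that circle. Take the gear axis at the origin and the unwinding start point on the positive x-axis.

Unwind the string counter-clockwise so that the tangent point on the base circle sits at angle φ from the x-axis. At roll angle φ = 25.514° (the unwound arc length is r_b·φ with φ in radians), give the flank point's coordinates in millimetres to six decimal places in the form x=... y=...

pitch radius r_p = m·N/2 = 1.892·64/2 = 60.544000
base radius r_b = r_p·cos α = 60.544000·cos 20.973° = 56.532912
roll angle φ = 25.514° = 0.44530331 rad
x = r_b·(cos φ + φ·sin φ) = 56.532912·(0.90248006 + 0.44530331·0.43073163) = 61.863190
y = r_b·(sin φ − φ·cos φ) = 56.532912·(0.43073163 − 0.44530331·0.90248006) = 1.631216

x=61.863190 y=1.631216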